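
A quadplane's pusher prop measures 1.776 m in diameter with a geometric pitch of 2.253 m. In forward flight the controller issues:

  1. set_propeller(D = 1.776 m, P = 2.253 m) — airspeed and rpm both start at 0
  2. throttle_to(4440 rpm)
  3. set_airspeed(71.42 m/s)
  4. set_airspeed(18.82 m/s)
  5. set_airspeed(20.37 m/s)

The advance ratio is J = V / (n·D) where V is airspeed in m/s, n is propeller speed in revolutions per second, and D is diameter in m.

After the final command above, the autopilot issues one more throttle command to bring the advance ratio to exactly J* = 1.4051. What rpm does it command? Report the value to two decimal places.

rpm = 489.77

set_propeller: D = 1.776 m, P = 2.253 m (p = P/D = 1.268581); state ← (V=0, rpm=0)
throttle_to(4440): rpm ← 4440
set_airspeed(71.42): V ← 71.42 m/s
set_airspeed(18.82): V ← 18.82 m/s
set_airspeed(20.37): V ← 20.37 m/s
final state: V = 20.37 m/s, rpm = 4440 → n = rpm/60 = 74.000000 rev/s
target J* = 1.4051; solve J* = V/(n·D) for n: n = V/(J*·D) = 20.37/(1.4051 × 1.776) = 8.162832 rev/s
rpm = 60·n = 489.769892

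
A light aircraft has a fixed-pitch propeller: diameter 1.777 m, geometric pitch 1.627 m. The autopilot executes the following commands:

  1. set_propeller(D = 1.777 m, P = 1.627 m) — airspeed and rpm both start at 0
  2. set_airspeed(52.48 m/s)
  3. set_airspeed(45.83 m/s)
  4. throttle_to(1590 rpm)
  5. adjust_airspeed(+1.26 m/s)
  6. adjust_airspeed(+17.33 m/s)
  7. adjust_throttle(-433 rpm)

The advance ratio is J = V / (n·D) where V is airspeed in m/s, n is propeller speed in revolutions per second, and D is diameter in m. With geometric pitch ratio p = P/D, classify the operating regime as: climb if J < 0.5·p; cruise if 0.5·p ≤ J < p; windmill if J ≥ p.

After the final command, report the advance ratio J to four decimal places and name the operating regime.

J = 1.8800, regime = windmill

set_propeller: D = 1.777 m, P = 1.627 m (p = P/D = 0.915588); state ← (V=0, rpm=0)
set_airspeed(52.48): V ← 52.48 m/s
set_airspeed(45.83): V ← 45.83 m/s
throttle_to(1590): rpm ← 1590
adjust_airspeed(+1.26): V ← 45.83 +1.26 = 47.09 m/s
adjust_airspeed(+17.33): V ← 47.09 +17.33 = 64.42 m/s
adjust_throttle(-433): rpm ← 1590 -433 = 1157
final state: V = 64.42 m/s, rpm = 1157 → n = rpm/60 = 19.283333 rev/s
J = V / (n·D) = 64.42 / (19.283333 × 1.777) = 1.879971
regime bands: climb J<0.4578 | cruise [0.4578, 0.9156) | windmill J≥0.9156
J = 1.8800 → windmill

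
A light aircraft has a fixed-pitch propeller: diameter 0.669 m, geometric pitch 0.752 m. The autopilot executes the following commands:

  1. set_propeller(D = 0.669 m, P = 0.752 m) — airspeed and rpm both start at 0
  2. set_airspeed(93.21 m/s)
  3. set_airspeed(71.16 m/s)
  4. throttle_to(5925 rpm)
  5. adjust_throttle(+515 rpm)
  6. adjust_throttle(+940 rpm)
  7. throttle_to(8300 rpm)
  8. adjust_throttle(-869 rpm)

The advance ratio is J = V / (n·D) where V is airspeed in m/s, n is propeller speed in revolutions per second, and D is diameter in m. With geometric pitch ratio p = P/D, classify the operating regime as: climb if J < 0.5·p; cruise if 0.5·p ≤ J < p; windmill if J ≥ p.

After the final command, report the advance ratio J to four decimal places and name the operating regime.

set_propeller: D = 0.669 m, P = 0.752 m (p = P/D = 1.124066); state ← (V=0, rpm=0)
set_airspeed(93.21): V ← 93.21 m/s
set_airspeed(71.16): V ← 71.16 m/s
throttle_to(5925): rpm ← 5925
adjust_throttle(+515): rpm ← 5925 +515 = 6440
adjust_throttle(+940): rpm ← 6440 +940 = 7380
throttle_to(8300): rpm ← 8300
adjust_throttle(-869): rpm ← 8300 -869 = 7431
final state: V = 71.16 m/s, rpm = 7431 → n = rpm/60 = 123.850000 rev/s
J = V / (n·D) = 71.16 / (123.850000 × 0.669) = 0.858843
regime bands: climb J<0.5620 | cruise [0.5620, 1.1241) | windmill J≥1.1241
J = 0.8588 → cruise

J = 0.8588, regime = cruise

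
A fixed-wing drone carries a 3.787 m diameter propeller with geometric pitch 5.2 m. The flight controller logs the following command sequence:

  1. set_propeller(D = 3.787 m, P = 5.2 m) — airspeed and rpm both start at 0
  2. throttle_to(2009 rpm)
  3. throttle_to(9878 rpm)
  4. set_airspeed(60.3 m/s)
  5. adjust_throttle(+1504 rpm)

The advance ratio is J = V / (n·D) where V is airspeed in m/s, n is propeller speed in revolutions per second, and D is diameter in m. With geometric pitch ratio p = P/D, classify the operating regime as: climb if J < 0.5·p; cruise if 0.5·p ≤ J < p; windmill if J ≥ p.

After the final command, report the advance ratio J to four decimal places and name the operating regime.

J = 0.0839, regime = climb

set_propeller: D = 3.787 m, P = 5.2 m (p = P/D = 1.373119); state ← (V=0, rpm=0)
throttle_to(2009): rpm ← 2009
throttle_to(9878): rpm ← 9878
set_airspeed(60.3): V ← 60.3 m/s
adjust_throttle(+1504): rpm ← 9878 +1504 = 11382
final state: V = 60.3 m/s, rpm = 11382 → n = rpm/60 = 189.700000 rev/s
J = V / (n·D) = 60.3 / (189.700000 × 3.787) = 0.083937
regime bands: climb J<0.6866 | cruise [0.6866, 1.3731) | windmill J≥1.3731
J = 0.0839 → climb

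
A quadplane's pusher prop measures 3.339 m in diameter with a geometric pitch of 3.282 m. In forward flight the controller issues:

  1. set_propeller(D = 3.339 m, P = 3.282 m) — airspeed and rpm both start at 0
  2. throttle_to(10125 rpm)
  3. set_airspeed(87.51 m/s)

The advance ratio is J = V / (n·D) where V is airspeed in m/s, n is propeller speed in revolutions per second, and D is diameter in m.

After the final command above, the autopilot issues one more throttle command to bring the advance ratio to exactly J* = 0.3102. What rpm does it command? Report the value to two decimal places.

rpm = 5069.33

set_propeller: D = 3.339 m, P = 3.282 m (p = P/D = 0.982929); state ← (V=0, rpm=0)
throttle_to(10125): rpm ← 10125
set_airspeed(87.51): V ← 87.51 m/s
final state: V = 87.51 m/s, rpm = 10125 → n = rpm/60 = 168.750000 rev/s
target J* = 0.3102; solve J* = V/(n·D) for n: n = V/(J*·D) = 87.51/(0.3102 × 3.339) = 84.488864 rev/s
rpm = 60·n = 5069.331846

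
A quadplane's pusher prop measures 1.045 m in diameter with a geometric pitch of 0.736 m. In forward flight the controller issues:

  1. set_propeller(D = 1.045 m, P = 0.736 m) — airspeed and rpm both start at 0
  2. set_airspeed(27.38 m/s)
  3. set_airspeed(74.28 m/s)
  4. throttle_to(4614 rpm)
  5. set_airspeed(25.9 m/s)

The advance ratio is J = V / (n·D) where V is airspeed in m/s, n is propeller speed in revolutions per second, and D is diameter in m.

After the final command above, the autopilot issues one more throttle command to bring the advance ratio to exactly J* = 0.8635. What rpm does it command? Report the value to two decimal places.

rpm = 1722.16

set_propeller: D = 1.045 m, P = 0.736 m (p = P/D = 0.704306); state ← (V=0, rpm=0)
set_airspeed(27.38): V ← 27.38 m/s
set_airspeed(74.28): V ← 74.28 m/s
throttle_to(4614): rpm ← 4614
set_airspeed(25.9): V ← 25.9 m/s
final state: V = 25.9 m/s, rpm = 4614 → n = rpm/60 = 76.900000 rev/s
target J* = 0.8635; solve J* = V/(n·D) for n: n = V/(J*·D) = 25.9/(0.8635 × 1.045) = 28.702593 rev/s
rpm = 60·n = 1722.155576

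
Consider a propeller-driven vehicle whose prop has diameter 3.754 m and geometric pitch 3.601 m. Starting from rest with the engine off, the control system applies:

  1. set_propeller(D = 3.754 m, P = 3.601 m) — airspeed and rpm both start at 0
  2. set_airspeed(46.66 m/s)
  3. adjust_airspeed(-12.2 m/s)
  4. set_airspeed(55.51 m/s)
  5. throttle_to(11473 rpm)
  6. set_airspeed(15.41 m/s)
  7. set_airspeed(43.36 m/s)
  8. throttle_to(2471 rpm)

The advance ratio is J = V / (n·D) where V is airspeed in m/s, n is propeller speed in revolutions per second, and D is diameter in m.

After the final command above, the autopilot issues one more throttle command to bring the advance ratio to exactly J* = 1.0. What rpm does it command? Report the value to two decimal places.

set_propeller: D = 3.754 m, P = 3.601 m (p = P/D = 0.959243); state ← (V=0, rpm=0)
set_airspeed(46.66): V ← 46.66 m/s
adjust_airspeed(-12.2): V ← 46.66 -12.2 = 34.46 m/s
set_airspeed(55.51): V ← 55.51 m/s
throttle_to(11473): rpm ← 11473
set_airspeed(15.41): V ← 15.41 m/s
set_airspeed(43.36): V ← 43.36 m/s
throttle_to(2471): rpm ← 2471
final state: V = 43.36 m/s, rpm = 2471 → n = rpm/60 = 41.183333 rev/s
target J* = 1.0; solve J* = V/(n·D) for n: n = V/(J*·D) = 43.36/(1.0 × 3.754) = 11.550346 rev/s
rpm = 60·n = 693.020778

rpm = 693.02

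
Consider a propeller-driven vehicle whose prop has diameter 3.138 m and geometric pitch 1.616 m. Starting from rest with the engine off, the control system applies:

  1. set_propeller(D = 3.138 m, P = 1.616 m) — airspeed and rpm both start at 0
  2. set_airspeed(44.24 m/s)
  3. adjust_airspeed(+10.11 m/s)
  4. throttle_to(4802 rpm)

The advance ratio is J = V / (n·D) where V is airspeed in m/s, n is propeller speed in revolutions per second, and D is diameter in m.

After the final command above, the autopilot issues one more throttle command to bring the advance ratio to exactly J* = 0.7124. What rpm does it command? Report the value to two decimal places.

set_propeller: D = 3.138 m, P = 1.616 m (p = P/D = 0.514978); state ← (V=0, rpm=0)
set_airspeed(44.24): V ← 44.24 m/s
adjust_airspeed(+10.11): V ← 44.24 +10.11 = 54.35 m/s
throttle_to(4802): rpm ← 4802
final state: V = 54.35 m/s, rpm = 4802 → n = rpm/60 = 80.033333 rev/s
target J* = 0.7124; solve J* = V/(n·D) for n: n = V/(J*·D) = 54.35/(0.7124 × 3.138) = 24.312113 rev/s
rpm = 60·n = 1458.726756

rpm = 1458.73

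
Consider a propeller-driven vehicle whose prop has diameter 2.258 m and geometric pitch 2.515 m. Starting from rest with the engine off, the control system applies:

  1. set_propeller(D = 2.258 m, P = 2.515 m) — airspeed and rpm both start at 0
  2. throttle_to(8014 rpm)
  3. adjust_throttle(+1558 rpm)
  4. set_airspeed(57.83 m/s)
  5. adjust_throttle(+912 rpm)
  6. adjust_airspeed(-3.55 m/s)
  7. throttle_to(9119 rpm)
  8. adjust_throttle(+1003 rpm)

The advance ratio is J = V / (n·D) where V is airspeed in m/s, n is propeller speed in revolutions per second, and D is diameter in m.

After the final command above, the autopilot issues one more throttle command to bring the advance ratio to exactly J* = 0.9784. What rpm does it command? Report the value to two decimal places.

set_propeller: D = 2.258 m, P = 2.515 m (p = P/D = 1.113818); state ← (V=0, rpm=0)
throttle_to(8014): rpm ← 8014
adjust_throttle(+1558): rpm ← 8014 +1558 = 9572
set_airspeed(57.83): V ← 57.83 m/s
adjust_throttle(+912): rpm ← 9572 +912 = 10484
adjust_airspeed(-3.55): V ← 57.83 -3.55 = 54.28 m/s
throttle_to(9119): rpm ← 9119
adjust_throttle(+1003): rpm ← 9119 +1003 = 10122
final state: V = 54.28 m/s, rpm = 10122 → n = rpm/60 = 168.700000 rev/s
target J* = 0.9784; solve J* = V/(n·D) for n: n = V/(J*·D) = 54.28/(0.9784 × 2.258) = 24.569678 rev/s
rpm = 60·n = 1474.180655

rpm = 1474.18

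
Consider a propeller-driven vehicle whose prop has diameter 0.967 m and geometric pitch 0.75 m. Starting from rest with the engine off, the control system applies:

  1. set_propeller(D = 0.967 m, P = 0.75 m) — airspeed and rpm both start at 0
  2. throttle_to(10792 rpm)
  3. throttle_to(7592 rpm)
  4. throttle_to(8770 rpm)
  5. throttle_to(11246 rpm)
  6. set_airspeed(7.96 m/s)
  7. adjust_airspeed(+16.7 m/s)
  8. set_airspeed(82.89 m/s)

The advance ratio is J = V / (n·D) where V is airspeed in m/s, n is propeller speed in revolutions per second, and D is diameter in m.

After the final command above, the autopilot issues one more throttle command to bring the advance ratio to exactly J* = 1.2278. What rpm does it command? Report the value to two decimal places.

set_propeller: D = 0.967 m, P = 0.75 m (p = P/D = 0.775595); state ← (V=0, rpm=0)
throttle_to(10792): rpm ← 10792
throttle_to(7592): rpm ← 7592
throttle_to(8770): rpm ← 8770
throttle_to(11246): rpm ← 11246
set_airspeed(7.96): V ← 7.96 m/s
adjust_airspeed(+16.7): V ← 7.96 +16.7 = 24.66 m/s
set_airspeed(82.89): V ← 82.89 m/s
final state: V = 82.89 m/s, rpm = 11246 → n = rpm/60 = 187.433333 rev/s
target J* = 1.2278; solve J* = V/(n·D) for n: n = V/(J*·D) = 82.89/(1.2278 × 0.967) = 69.814887 rev/s
rpm = 60·n = 4188.893192

rpm = 4188.89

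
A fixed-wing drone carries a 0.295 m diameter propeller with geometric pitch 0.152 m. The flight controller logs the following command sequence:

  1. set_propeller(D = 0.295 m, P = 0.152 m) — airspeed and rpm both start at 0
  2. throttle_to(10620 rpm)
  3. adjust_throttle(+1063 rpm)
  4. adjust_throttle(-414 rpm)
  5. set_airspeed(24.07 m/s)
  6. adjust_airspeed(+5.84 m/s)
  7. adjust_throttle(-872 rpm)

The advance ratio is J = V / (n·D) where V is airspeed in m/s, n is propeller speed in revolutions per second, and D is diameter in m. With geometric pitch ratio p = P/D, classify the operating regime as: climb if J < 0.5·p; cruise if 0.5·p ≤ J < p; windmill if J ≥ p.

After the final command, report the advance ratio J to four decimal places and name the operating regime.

J = 0.5851, regime = windmill

set_propeller: D = 0.295 m, P = 0.152 m (p = P/D = 0.515254); state ← (V=0, rpm=0)
throttle_to(10620): rpm ← 10620
adjust_throttle(+1063): rpm ← 10620 +1063 = 11683
adjust_throttle(-414): rpm ← 11683 -414 = 11269
set_airspeed(24.07): V ← 24.07 m/s
adjust_airspeed(+5.84): V ← 24.07 +5.84 = 29.91 m/s
adjust_throttle(-872): rpm ← 11269 -872 = 10397
final state: V = 29.91 m/s, rpm = 10397 → n = rpm/60 = 173.283333 rev/s
J = V / (n·D) = 29.91 / (173.283333 × 0.295) = 0.585110
regime bands: climb J<0.2576 | cruise [0.2576, 0.5153) | windmill J≥0.5153
J = 0.5851 → windmill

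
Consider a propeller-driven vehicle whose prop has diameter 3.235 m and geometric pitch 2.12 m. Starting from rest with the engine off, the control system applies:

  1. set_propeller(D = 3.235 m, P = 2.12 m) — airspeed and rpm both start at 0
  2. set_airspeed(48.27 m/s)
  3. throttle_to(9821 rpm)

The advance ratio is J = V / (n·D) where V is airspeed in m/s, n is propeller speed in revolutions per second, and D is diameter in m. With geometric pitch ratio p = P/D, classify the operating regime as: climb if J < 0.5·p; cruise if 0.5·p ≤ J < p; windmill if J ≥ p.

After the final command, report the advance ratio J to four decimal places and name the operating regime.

set_propeller: D = 3.235 m, P = 2.12 m (p = P/D = 0.655332); state ← (V=0, rpm=0)
set_airspeed(48.27): V ← 48.27 m/s
throttle_to(9821): rpm ← 9821
final state: V = 48.27 m/s, rpm = 9821 → n = rpm/60 = 163.683333 rev/s
J = V / (n·D) = 48.27 / (163.683333 × 3.235) = 0.091159
regime bands: climb J<0.3277 | cruise [0.3277, 0.6553) | windmill J≥0.6553
J = 0.0912 → climb

J = 0.0912, regime = climb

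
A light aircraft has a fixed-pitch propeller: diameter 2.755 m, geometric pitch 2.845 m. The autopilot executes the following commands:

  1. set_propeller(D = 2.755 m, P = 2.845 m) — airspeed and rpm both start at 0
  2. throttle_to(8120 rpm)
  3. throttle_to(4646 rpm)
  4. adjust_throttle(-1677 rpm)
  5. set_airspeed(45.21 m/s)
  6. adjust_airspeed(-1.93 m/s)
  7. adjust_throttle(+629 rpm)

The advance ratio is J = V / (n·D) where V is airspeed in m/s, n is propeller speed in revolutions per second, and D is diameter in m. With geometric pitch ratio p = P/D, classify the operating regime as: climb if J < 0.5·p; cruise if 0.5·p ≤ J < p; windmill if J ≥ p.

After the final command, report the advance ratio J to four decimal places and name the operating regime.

set_propeller: D = 2.755 m, P = 2.845 m (p = P/D = 1.032668); state ← (V=0, rpm=0)
throttle_to(8120): rpm ← 8120
throttle_to(4646): rpm ← 4646
adjust_throttle(-1677): rpm ← 4646 -1677 = 2969
set_airspeed(45.21): V ← 45.21 m/s
adjust_airspeed(-1.93): V ← 45.21 -1.93 = 43.28 m/s
adjust_throttle(+629): rpm ← 2969 +629 = 3598
final state: V = 43.28 m/s, rpm = 3598 → n = rpm/60 = 59.966667 rev/s
J = V / (n·D) = 43.28 / (59.966667 × 2.755) = 0.261973
regime bands: climb J<0.5163 | cruise [0.5163, 1.0327) | windmill J≥1.0327
J = 0.2620 → climb

J = 0.2620, regime = climb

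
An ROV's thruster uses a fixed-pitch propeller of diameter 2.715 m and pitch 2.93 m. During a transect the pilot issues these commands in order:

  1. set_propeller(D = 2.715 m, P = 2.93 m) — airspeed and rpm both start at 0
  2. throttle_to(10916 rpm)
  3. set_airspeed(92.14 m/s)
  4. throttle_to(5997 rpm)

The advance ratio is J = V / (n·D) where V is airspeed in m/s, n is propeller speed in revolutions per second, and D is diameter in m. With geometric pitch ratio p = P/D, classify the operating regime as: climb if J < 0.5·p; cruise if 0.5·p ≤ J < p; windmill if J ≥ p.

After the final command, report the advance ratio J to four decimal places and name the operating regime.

set_propeller: D = 2.715 m, P = 2.93 m (p = P/D = 1.079190); state ← (V=0, rpm=0)
throttle_to(10916): rpm ← 10916
set_airspeed(92.14): V ← 92.14 m/s
throttle_to(5997): rpm ← 5997
final state: V = 92.14 m/s, rpm = 5997 → n = rpm/60 = 99.950000 rev/s
J = V / (n·D) = 92.14 / (99.950000 × 2.715) = 0.339544
regime bands: climb J<0.5396 | cruise [0.5396, 1.0792) | windmill J≥1.0792
J = 0.3395 → climb

J = 0.3395, regime = climb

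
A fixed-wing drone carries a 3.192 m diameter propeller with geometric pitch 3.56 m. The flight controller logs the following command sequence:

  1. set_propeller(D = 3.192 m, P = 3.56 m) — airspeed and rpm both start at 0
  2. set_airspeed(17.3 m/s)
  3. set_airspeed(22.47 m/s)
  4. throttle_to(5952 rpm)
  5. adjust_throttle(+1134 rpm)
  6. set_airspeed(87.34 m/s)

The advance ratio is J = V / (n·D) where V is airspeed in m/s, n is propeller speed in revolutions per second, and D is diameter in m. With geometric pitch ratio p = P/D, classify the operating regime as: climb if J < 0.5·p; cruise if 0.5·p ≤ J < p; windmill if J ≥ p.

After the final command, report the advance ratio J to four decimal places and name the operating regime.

J = 0.2317, regime = climb

set_propeller: D = 3.192 m, P = 3.56 m (p = P/D = 1.115288); state ← (V=0, rpm=0)
set_airspeed(17.3): V ← 17.3 m/s
set_airspeed(22.47): V ← 22.47 m/s
throttle_to(5952): rpm ← 5952
adjust_throttle(+1134): rpm ← 5952 +1134 = 7086
set_airspeed(87.34): V ← 87.34 m/s
final state: V = 87.34 m/s, rpm = 7086 → n = rpm/60 = 118.100000 rev/s
J = V / (n·D) = 87.34 / (118.100000 × 3.192) = 0.231686
regime bands: climb J<0.5576 | cruise [0.5576, 1.1153) | windmill J≥1.1153
J = 0.2317 → climb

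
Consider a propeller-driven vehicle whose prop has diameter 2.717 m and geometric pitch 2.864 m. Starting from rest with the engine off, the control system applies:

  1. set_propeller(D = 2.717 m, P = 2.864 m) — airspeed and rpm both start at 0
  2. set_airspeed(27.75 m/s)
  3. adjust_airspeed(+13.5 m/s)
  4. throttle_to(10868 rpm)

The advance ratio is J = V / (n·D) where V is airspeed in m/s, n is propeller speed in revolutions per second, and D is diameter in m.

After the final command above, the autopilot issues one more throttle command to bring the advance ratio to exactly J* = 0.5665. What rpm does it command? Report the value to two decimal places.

rpm = 1608.00

set_propeller: D = 2.717 m, P = 2.864 m (p = P/D = 1.054104); state ← (V=0, rpm=0)
set_airspeed(27.75): V ← 27.75 m/s
adjust_airspeed(+13.5): V ← 27.75 +13.5 = 41.25 m/s
throttle_to(10868): rpm ← 10868
final state: V = 41.25 m/s, rpm = 10868 → n = rpm/60 = 181.133333 rev/s
target J* = 0.5665; solve J* = V/(n·D) for n: n = V/(J*·D) = 41.25/(0.5665 × 2.717) = 26.799976 rev/s
rpm = 60·n = 1607.998542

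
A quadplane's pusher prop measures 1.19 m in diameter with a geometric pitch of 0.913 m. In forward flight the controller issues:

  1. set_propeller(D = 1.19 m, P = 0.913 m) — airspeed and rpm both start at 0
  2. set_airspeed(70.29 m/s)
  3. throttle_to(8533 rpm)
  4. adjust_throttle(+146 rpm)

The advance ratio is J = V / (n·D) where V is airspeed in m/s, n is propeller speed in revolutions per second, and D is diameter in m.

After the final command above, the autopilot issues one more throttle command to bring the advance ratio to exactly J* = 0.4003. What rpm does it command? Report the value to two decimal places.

set_propeller: D = 1.19 m, P = 0.913 m (p = P/D = 0.767227); state ← (V=0, rpm=0)
set_airspeed(70.29): V ← 70.29 m/s
throttle_to(8533): rpm ← 8533
adjust_throttle(+146): rpm ← 8533 +146 = 8679
final state: V = 70.29 m/s, rpm = 8679 → n = rpm/60 = 144.650000 rev/s
target J* = 0.4003; solve J* = V/(n·D) for n: n = V/(J*·D) = 70.29/(0.4003 × 1.19) = 147.557399 rev/s
rpm = 60·n = 8853.443951

rpm = 8853.44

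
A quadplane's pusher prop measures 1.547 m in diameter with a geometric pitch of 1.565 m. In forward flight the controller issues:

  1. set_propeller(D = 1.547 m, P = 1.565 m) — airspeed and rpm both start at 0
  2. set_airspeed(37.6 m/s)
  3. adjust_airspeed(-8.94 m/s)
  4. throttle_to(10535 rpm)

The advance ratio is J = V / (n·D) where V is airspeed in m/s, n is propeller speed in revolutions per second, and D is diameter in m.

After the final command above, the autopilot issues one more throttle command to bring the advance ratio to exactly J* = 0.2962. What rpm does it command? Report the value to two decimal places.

set_propeller: D = 1.547 m, P = 1.565 m (p = P/D = 1.011635); state ← (V=0, rpm=0)
set_airspeed(37.6): V ← 37.6 m/s
adjust_airspeed(-8.94): V ← 37.6 -8.94 = 28.66 m/s
throttle_to(10535): rpm ← 10535
final state: V = 28.66 m/s, rpm = 10535 → n = rpm/60 = 175.583333 rev/s
target J* = 0.2962; solve J* = V/(n·D) for n: n = V/(J*·D) = 28.66/(0.2962 × 1.547) = 62.546184 rev/s
rpm = 60·n = 3752.771040

rpm = 3752.77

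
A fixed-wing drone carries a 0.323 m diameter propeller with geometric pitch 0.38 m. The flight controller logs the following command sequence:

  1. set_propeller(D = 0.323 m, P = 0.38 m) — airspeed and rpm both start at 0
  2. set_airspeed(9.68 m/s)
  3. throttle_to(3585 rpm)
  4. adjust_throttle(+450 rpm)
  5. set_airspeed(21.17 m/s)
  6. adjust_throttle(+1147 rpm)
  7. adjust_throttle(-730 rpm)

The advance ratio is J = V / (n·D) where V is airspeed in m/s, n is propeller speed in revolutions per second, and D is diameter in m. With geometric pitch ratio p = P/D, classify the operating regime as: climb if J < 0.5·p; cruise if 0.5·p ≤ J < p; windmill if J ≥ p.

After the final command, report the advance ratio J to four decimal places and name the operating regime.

J = 0.8833, regime = cruise

set_propeller: D = 0.323 m, P = 0.38 m (p = P/D = 1.176471); state ← (V=0, rpm=0)
set_airspeed(9.68): V ← 9.68 m/s
throttle_to(3585): rpm ← 3585
adjust_throttle(+450): rpm ← 3585 +450 = 4035
set_airspeed(21.17): V ← 21.17 m/s
adjust_throttle(+1147): rpm ← 4035 +1147 = 5182
adjust_throttle(-730): rpm ← 5182 -730 = 4452
final state: V = 21.17 m/s, rpm = 4452 → n = rpm/60 = 74.200000 rev/s
J = V / (n·D) = 21.17 / (74.200000 × 0.323) = 0.883313
regime bands: climb J<0.5882 | cruise [0.5882, 1.1765) | windmill J≥1.1765
J = 0.8833 → cruise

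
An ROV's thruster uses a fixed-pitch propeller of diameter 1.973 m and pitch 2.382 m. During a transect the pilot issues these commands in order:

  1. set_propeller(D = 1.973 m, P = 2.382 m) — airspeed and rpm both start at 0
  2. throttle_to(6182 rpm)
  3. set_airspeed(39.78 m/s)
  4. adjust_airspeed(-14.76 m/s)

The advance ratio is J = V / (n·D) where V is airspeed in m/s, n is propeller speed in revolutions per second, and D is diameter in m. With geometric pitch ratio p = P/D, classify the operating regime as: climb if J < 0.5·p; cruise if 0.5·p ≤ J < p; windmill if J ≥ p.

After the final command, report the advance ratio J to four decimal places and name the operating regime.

J = 0.1231, regime = climb

set_propeller: D = 1.973 m, P = 2.382 m (p = P/D = 1.207299); state ← (V=0, rpm=0)
throttle_to(6182): rpm ← 6182
set_airspeed(39.78): V ← 39.78 m/s
adjust_airspeed(-14.76): V ← 39.78 -14.76 = 25.02 m/s
final state: V = 25.02 m/s, rpm = 6182 → n = rpm/60 = 103.033333 rev/s
J = V / (n·D) = 25.02 / (103.033333 × 1.973) = 0.123079
regime bands: climb J<0.6036 | cruise [0.6036, 1.2073) | windmill J≥1.2073
J = 0.1231 → climb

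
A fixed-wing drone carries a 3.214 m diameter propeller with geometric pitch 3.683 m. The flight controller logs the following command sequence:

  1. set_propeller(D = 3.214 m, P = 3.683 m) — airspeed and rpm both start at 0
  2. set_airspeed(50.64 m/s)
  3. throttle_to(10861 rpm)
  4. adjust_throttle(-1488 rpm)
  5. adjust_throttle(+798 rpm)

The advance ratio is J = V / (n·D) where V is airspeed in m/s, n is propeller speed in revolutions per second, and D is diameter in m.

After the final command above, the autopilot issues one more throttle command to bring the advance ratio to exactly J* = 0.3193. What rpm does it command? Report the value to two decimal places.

set_propeller: D = 3.214 m, P = 3.683 m (p = P/D = 1.145924); state ← (V=0, rpm=0)
set_airspeed(50.64): V ← 50.64 m/s
throttle_to(10861): rpm ← 10861
adjust_throttle(-1488): rpm ← 10861 -1488 = 9373
adjust_throttle(+798): rpm ← 9373 +798 = 10171
final state: V = 50.64 m/s, rpm = 10171 → n = rpm/60 = 169.516667 rev/s
target J* = 0.3193; solve J* = V/(n·D) for n: n = V/(J*·D) = 50.64/(0.3193 × 3.214) = 49.345654 rev/s
rpm = 60·n = 2960.739218

rpm = 2960.74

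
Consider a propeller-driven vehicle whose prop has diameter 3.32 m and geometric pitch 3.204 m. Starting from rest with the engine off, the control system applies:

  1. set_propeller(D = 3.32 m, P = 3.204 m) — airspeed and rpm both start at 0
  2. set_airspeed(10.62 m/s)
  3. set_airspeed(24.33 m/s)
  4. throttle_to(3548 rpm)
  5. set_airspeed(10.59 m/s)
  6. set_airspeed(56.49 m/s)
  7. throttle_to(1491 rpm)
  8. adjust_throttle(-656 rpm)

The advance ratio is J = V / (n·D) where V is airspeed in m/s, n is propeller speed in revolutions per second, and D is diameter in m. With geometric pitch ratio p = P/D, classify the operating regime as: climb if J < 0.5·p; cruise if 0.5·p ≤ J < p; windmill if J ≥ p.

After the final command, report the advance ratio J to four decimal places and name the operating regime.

set_propeller: D = 3.32 m, P = 3.204 m (p = P/D = 0.965060); state ← (V=0, rpm=0)
set_airspeed(10.62): V ← 10.62 m/s
set_airspeed(24.33): V ← 24.33 m/s
throttle_to(3548): rpm ← 3548
set_airspeed(10.59): V ← 10.59 m/s
set_airspeed(56.49): V ← 56.49 m/s
throttle_to(1491): rpm ← 1491
adjust_throttle(-656): rpm ← 1491 -656 = 835
final state: V = 56.49 m/s, rpm = 835 → n = rpm/60 = 13.916667 rev/s
J = V / (n·D) = 56.49 / (13.916667 × 3.32) = 1.222639
regime bands: climb J<0.4825 | cruise [0.4825, 0.9651) | windmill J≥0.9651
J = 1.2226 → windmill

J = 1.2226, regime = windmill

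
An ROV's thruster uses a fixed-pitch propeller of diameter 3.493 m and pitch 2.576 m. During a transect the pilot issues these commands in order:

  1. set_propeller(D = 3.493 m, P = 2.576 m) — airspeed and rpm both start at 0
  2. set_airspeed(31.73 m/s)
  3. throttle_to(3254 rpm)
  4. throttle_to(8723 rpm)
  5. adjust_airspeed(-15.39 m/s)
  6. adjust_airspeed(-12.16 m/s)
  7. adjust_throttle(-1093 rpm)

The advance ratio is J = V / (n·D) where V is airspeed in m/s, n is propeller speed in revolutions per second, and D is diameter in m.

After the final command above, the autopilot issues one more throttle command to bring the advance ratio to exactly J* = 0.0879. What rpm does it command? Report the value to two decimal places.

set_propeller: D = 3.493 m, P = 2.576 m (p = P/D = 0.737475); state ← (V=0, rpm=0)
set_airspeed(31.73): V ← 31.73 m/s
throttle_to(3254): rpm ← 3254
throttle_to(8723): rpm ← 8723
adjust_airspeed(-15.39): V ← 31.73 -15.39 = 16.34 m/s
adjust_airspeed(-12.16): V ← 16.34 -12.16 = 4.18 m/s
adjust_throttle(-1093): rpm ← 8723 -1093 = 7630
final state: V = 4.18 m/s, rpm = 7630 → n = rpm/60 = 127.166667 rev/s
target J* = 0.0879; solve J* = V/(n·D) for n: n = V/(J*·D) = 4.18/(0.0879 × 3.493) = 13.614096 rev/s
rpm = 60·n = 816.845783

rpm = 816.85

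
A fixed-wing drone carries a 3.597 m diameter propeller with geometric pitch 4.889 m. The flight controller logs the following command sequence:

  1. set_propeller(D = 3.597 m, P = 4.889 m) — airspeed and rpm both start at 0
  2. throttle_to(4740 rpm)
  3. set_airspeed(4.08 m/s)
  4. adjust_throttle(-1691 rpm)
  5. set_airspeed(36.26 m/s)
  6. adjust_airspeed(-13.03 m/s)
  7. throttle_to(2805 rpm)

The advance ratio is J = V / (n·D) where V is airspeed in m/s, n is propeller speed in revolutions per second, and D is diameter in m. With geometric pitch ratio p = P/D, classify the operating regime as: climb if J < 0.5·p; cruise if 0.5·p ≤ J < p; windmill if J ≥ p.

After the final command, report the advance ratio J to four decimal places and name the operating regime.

J = 0.1381, regime = climb

set_propeller: D = 3.597 m, P = 4.889 m (p = P/D = 1.359188); state ← (V=0, rpm=0)
throttle_to(4740): rpm ← 4740
set_airspeed(4.08): V ← 4.08 m/s
adjust_throttle(-1691): rpm ← 4740 -1691 = 3049
set_airspeed(36.26): V ← 36.26 m/s
adjust_airspeed(-13.03): V ← 36.26 -13.03 = 23.23 m/s
throttle_to(2805): rpm ← 2805
final state: V = 23.23 m/s, rpm = 2805 → n = rpm/60 = 46.750000 rev/s
J = V / (n·D) = 23.23 / (46.750000 × 3.597) = 0.138142
regime bands: climb J<0.6796 | cruise [0.6796, 1.3592) | windmill J≥1.3592
J = 0.1381 → climb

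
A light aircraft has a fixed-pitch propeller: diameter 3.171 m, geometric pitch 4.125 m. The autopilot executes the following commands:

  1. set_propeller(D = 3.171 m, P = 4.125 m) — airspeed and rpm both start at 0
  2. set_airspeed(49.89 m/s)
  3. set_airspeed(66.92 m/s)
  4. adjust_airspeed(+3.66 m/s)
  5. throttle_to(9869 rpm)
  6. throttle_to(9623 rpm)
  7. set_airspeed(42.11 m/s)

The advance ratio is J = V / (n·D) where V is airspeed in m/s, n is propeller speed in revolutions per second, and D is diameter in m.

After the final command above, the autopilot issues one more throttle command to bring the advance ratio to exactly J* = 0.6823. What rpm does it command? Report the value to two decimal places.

rpm = 1167.79

set_propeller: D = 3.171 m, P = 4.125 m (p = P/D = 1.300851); state ← (V=0, rpm=0)
set_airspeed(49.89): V ← 49.89 m/s
set_airspeed(66.92): V ← 66.92 m/s
adjust_airspeed(+3.66): V ← 66.92 +3.66 = 70.58 m/s
throttle_to(9869): rpm ← 9869
throttle_to(9623): rpm ← 9623
set_airspeed(42.11): V ← 42.11 m/s
final state: V = 42.11 m/s, rpm = 9623 → n = rpm/60 = 160.383333 rev/s
target J* = 0.6823; solve J* = V/(n·D) for n: n = V/(J*·D) = 42.11/(0.6823 × 3.171) = 19.463172 rev/s
rpm = 60·n = 1167.790340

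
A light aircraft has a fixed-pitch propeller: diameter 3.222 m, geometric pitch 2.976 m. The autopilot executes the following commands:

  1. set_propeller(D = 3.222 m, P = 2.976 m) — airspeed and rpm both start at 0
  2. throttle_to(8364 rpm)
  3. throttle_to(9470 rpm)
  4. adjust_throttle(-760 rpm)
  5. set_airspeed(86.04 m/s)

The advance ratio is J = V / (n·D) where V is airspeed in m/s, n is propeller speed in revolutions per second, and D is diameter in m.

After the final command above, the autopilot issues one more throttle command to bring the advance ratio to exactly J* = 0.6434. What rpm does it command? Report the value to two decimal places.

rpm = 2490.26

set_propeller: D = 3.222 m, P = 2.976 m (p = P/D = 0.923650); state ← (V=0, rpm=0)
throttle_to(8364): rpm ← 8364
throttle_to(9470): rpm ← 9470
adjust_throttle(-760): rpm ← 9470 -760 = 8710
set_airspeed(86.04): V ← 86.04 m/s
final state: V = 86.04 m/s, rpm = 8710 → n = rpm/60 = 145.166667 rev/s
target J* = 0.6434; solve J* = V/(n·D) for n: n = V/(J*·D) = 86.04/(0.6434 × 3.222) = 41.504368 rev/s
rpm = 60·n = 2490.262103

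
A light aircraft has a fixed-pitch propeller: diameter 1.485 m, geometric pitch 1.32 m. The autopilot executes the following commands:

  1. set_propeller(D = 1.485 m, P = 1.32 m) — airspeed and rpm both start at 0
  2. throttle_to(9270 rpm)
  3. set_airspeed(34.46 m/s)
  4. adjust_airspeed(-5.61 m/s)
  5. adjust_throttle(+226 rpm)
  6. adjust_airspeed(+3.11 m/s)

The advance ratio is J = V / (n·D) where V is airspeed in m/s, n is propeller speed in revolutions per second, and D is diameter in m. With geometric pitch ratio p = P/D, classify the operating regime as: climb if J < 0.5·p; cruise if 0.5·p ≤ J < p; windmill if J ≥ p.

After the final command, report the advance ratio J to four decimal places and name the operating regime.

J = 0.1360, regime = climb

set_propeller: D = 1.485 m, P = 1.32 m (p = P/D = 0.888889); state ← (V=0, rpm=0)
throttle_to(9270): rpm ← 9270
set_airspeed(34.46): V ← 34.46 m/s
adjust_airspeed(-5.61): V ← 34.46 -5.61 = 28.85 m/s
adjust_throttle(+226): rpm ← 9270 +226 = 9496
adjust_airspeed(+3.11): V ← 28.85 +3.11 = 31.96 m/s
final state: V = 31.96 m/s, rpm = 9496 → n = rpm/60 = 158.266667 rev/s
J = V / (n·D) = 31.96 / (158.266667 × 1.485) = 0.135985
regime bands: climb J<0.4444 | cruise [0.4444, 0.8889) | windmill J≥0.8889
J = 0.1360 → climb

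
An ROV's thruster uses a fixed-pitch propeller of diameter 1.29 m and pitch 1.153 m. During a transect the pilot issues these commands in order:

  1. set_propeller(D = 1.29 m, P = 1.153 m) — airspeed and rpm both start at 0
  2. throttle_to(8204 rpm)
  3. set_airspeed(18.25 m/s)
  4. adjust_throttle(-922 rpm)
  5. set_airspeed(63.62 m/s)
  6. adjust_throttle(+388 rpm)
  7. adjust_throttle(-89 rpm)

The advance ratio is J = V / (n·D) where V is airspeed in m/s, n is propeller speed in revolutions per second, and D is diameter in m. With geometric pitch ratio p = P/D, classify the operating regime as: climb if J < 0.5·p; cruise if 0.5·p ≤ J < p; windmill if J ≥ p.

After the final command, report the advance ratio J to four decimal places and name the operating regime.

set_propeller: D = 1.29 m, P = 1.153 m (p = P/D = 0.893798); state ← (V=0, rpm=0)
throttle_to(8204): rpm ← 8204
set_airspeed(18.25): V ← 18.25 m/s
adjust_throttle(-922): rpm ← 8204 -922 = 7282
set_airspeed(63.62): V ← 63.62 m/s
adjust_throttle(+388): rpm ← 7282 +388 = 7670
adjust_throttle(-89): rpm ← 7670 -89 = 7581
final state: V = 63.62 m/s, rpm = 7581 → n = rpm/60 = 126.350000 rev/s
J = V / (n·D) = 63.62 / (126.350000 × 1.29) = 0.390327
regime bands: climb J<0.4469 | cruise [0.4469, 0.8938) | windmill J≥0.8938
J = 0.3903 → climb

J = 0.3903, regime = climb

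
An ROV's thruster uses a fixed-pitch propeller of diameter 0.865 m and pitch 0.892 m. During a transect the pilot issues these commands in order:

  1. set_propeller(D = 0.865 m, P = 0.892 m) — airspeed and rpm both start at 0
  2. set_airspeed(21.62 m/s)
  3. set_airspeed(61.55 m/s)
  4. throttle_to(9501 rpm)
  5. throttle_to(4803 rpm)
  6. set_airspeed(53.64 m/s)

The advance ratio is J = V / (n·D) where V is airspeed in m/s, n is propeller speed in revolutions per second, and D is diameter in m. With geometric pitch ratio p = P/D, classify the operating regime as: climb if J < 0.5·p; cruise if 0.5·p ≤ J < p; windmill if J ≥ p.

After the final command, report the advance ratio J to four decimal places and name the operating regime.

J = 0.7747, regime = cruise

set_propeller: D = 0.865 m, P = 0.892 m (p = P/D = 1.031214); state ← (V=0, rpm=0)
set_airspeed(21.62): V ← 21.62 m/s
set_airspeed(61.55): V ← 61.55 m/s
throttle_to(9501): rpm ← 9501
throttle_to(4803): rpm ← 4803
set_airspeed(53.64): V ← 53.64 m/s
final state: V = 53.64 m/s, rpm = 4803 → n = rpm/60 = 80.050000 rev/s
J = V / (n·D) = 53.64 / (80.050000 × 0.865) = 0.774660
regime bands: climb J<0.5156 | cruise [0.5156, 1.0312) | windmill J≥1.0312
J = 0.7747 → cruise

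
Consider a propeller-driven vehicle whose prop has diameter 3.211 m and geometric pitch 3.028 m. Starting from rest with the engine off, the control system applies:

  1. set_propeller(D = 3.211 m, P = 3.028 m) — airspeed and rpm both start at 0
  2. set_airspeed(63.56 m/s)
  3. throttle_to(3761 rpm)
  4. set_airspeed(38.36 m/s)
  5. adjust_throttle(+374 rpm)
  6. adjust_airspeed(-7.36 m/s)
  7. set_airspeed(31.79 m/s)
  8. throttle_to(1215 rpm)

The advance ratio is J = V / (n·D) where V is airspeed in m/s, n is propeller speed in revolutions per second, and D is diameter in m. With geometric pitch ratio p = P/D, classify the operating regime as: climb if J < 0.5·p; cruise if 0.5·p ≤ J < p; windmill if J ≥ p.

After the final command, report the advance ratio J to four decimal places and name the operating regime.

set_propeller: D = 3.211 m, P = 3.028 m (p = P/D = 0.943008); state ← (V=0, rpm=0)
set_airspeed(63.56): V ← 63.56 m/s
throttle_to(3761): rpm ← 3761
set_airspeed(38.36): V ← 38.36 m/s
adjust_throttle(+374): rpm ← 3761 +374 = 4135
adjust_airspeed(-7.36): V ← 38.36 -7.36 = 31 m/s
set_airspeed(31.79): V ← 31.79 m/s
throttle_to(1215): rpm ← 1215
final state: V = 31.79 m/s, rpm = 1215 → n = rpm/60 = 20.250000 rev/s
J = V / (n·D) = 31.79 / (20.250000 × 3.211) = 0.488906
regime bands: climb J<0.4715 | cruise [0.4715, 0.9430) | windmill J≥0.9430
J = 0.4889 → cruise

J = 0.4889, regime = cruise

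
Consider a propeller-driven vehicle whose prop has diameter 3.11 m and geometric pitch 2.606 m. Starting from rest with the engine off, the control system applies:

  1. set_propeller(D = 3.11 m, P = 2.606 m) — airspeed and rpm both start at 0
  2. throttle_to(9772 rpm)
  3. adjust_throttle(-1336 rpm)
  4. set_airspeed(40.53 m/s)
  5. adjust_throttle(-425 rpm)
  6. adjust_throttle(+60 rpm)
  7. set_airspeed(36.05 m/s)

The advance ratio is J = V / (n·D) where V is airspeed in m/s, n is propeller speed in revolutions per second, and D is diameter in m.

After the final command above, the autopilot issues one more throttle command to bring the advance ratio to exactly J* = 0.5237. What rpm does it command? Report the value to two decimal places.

rpm = 1328.05

set_propeller: D = 3.11 m, P = 2.606 m (p = P/D = 0.837942); state ← (V=0, rpm=0)
throttle_to(9772): rpm ← 9772
adjust_throttle(-1336): rpm ← 9772 -1336 = 8436
set_airspeed(40.53): V ← 40.53 m/s
adjust_throttle(-425): rpm ← 8436 -425 = 8011
adjust_throttle(+60): rpm ← 8011 +60 = 8071
set_airspeed(36.05): V ← 36.05 m/s
final state: V = 36.05 m/s, rpm = 8071 → n = rpm/60 = 134.516667 rev/s
target J* = 0.5237; solve J* = V/(n·D) for n: n = V/(J*·D) = 36.05/(0.5237 × 3.11) = 22.134122 rev/s
rpm = 60·n = 1328.047341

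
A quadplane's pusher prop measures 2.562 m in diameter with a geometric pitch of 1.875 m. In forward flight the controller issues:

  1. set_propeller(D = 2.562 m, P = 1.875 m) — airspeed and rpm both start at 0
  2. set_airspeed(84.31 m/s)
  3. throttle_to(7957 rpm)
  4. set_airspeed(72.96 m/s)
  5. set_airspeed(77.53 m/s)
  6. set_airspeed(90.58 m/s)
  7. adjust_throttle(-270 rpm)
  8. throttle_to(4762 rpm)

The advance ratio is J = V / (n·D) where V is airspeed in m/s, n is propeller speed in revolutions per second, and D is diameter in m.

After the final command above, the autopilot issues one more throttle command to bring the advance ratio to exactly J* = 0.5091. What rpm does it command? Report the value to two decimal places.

set_propeller: D = 2.562 m, P = 1.875 m (p = P/D = 0.731850); state ← (V=0, rpm=0)
set_airspeed(84.31): V ← 84.31 m/s
throttle_to(7957): rpm ← 7957
set_airspeed(72.96): V ← 72.96 m/s
set_airspeed(77.53): V ← 77.53 m/s
set_airspeed(90.58): V ← 90.58 m/s
adjust_throttle(-270): rpm ← 7957 -270 = 7687
throttle_to(4762): rpm ← 4762
final state: V = 90.58 m/s, rpm = 4762 → n = rpm/60 = 79.366667 rev/s
target J* = 0.5091; solve J* = V/(n·D) for n: n = V/(J*·D) = 90.58/(0.5091 × 2.562) = 69.446457 rev/s
rpm = 60·n = 4166.787420

rpm = 4166.79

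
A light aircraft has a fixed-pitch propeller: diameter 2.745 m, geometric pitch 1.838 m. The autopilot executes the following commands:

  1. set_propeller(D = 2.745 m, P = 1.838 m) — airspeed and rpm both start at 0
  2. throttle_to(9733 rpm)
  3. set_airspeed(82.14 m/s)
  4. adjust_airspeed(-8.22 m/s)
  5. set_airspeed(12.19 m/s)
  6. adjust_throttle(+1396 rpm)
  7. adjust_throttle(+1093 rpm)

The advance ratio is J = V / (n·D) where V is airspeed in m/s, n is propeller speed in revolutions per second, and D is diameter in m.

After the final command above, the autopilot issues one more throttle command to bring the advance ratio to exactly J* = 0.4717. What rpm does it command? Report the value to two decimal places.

rpm = 564.87

set_propeller: D = 2.745 m, P = 1.838 m (p = P/D = 0.669581); state ← (V=0, rpm=0)
throttle_to(9733): rpm ← 9733
set_airspeed(82.14): V ← 82.14 m/s
adjust_airspeed(-8.22): V ← 82.14 -8.22 = 73.92 m/s
set_airspeed(12.19): V ← 12.19 m/s
adjust_throttle(+1396): rpm ← 9733 +1396 = 11129
adjust_throttle(+1093): rpm ← 11129 +1093 = 12222
final state: V = 12.19 m/s, rpm = 12222 → n = rpm/60 = 203.700000 rev/s
target J* = 0.4717; solve J* = V/(n·D) for n: n = V/(J*·D) = 12.19/(0.4717 × 2.745) = 9.414461 rev/s
rpm = 60·n = 564.867686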